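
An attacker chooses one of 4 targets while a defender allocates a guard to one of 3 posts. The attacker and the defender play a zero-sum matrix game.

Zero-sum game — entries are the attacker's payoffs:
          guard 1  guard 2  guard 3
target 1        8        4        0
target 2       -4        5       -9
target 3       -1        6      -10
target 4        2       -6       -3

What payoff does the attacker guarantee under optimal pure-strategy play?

0

Row minima: 0, -9, -10, -6 → the attacker's maximin is 0.
Column maxima: 8, 6, 0 → the defender's minimax is 0.
They coincide at (target 1, guard 3), so the value is 0.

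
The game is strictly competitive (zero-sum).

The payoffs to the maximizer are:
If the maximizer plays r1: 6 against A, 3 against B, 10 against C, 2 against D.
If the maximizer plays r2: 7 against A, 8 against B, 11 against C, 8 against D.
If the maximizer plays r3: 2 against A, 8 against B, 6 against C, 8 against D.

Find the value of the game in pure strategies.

7

Row minima: 2, 7, 2 → the maximizer's maximin is 7.
Column maxima: 7, 8, 11, 8 → the minimizer's minimax is 7.
They coincide at (r2, A), so the value is 7.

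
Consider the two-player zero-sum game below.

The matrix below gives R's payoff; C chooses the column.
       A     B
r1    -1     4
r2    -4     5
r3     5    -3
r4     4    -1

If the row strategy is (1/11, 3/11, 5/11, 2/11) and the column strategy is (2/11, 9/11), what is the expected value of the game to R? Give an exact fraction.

58/121

Against (2/11, 9/11), each row's expected payoff is r1: 34/11; r2: 37/11; r3: -17/11; r4: -1/11.
Taking the (1/11, 3/11, 5/11, 2/11)-weighted average: (1/11)·(34/11) + (3/11)·(37/11) + (5/11)·(-17/11) + (2/11)·(-1/11) = 58/121.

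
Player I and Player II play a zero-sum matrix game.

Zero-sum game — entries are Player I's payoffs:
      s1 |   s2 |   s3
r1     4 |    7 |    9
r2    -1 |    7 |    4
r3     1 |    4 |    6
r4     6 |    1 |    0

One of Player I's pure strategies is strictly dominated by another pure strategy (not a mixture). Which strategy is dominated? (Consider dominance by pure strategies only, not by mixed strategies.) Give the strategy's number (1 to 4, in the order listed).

Compare r3 with r1: 4 > 1, 7 > 4, 9 > 6.
So r1 strictly dominates r3 for Player I; r3 is strictly dominated.

3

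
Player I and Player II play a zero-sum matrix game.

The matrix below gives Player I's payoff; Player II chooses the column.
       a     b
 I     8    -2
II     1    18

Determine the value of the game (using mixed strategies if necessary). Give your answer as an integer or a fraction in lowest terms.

Row minima are -2 and 1, so Player I's maximin is 1; column maxima are 8 and 18, so Player II's minimax is 8. These differ, so the equilibrium is in mixed strategies.
Let Player I play I with probability p. Player II is indifferent when 8p + (1−p) = −2p + 18(1−p), giving p = 17/27.
Let Player II play a with probability q. Player I is indifferent when 8q − 2(1−q) = q + 18(1−q), giving q = 20/27.
The value is 8·(20/27) + (-2)·(7/27) = 146/27.

146/27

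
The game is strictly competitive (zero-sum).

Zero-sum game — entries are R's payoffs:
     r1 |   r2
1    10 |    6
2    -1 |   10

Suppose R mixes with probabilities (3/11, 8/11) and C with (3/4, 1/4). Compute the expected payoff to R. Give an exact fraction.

41/11

Against (3/4, 1/4), each row's expected payoff is 1: 9; 2: 7/4.
Taking the (3/11, 8/11)-weighted average: (3/11)·(9) + (8/11)·(7/4) = 41/11.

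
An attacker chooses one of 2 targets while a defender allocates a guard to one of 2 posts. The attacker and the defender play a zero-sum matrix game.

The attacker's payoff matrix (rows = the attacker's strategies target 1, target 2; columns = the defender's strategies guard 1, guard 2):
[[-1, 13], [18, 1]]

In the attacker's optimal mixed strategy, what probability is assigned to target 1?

17/31

Row minima are -1 and 1, so the attacker's maximin is 1; column maxima are 18 and 13, so the defender's minimax is 13. These differ, so the equilibrium is in mixed strategies.
Let the attacker play target 1 with probability p. The defender is indifferent when −p + 18(1−p) = 13p + (1−p), giving p = 17/31.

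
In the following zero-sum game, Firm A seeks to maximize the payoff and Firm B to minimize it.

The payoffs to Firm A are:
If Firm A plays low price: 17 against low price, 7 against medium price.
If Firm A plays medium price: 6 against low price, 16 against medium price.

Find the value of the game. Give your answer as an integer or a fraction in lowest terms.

23/2

Row minima are 7 and 6, so Firm A's maximin is 7; column maxima are 17 and 16, so Firm B's minimax is 16. These differ, so the equilibrium is in mixed strategies.
Let Firm A play low price with probability p. Firm B is indifferent when 17p + 6(1−p) = 7p + 16(1−p), giving p = 1/2.
Let Firm B play low price with probability q. Firm A is indifferent when 17q + 7(1−q) = 6q + 16(1−q), giving q = 9/20.
The value is 17·(9/20) + (7)·(11/20) = 23/2.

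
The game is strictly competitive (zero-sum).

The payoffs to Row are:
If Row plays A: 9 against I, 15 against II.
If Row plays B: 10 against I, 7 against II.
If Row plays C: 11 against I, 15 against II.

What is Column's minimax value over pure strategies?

The worst case (largest entry) in each column is I: 11, II: 15.
The best (smallest) of these is 11.

11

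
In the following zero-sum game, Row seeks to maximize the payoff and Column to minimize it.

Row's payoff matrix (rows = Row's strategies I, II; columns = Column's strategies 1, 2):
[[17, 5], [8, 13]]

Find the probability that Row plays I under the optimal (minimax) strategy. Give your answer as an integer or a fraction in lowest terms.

Row minima are 5 and 8, so Row's maximin is 8; column maxima are 17 and 13, so Column's minimax is 13. These differ, so the equilibrium is in mixed strategies.
Let Row play I with probability p. Column is indifferent when 17p + 8(1−p) = 5p + 13(1−p), giving p = 5/17.

5/17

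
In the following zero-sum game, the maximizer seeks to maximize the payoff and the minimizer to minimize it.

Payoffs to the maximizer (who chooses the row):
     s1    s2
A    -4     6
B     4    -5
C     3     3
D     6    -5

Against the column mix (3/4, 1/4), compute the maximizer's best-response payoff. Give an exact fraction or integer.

13/4

A: (-4)·(3/4) + (6)·(1/4) = -3/2.
B: (4)·(3/4) + (-5)·(1/4) = 7/4.
C: (3)·(3/4) + (3)·(1/4) = 3.
D: (6)·(3/4) + (-5)·(1/4) = 13/4.
The best pure response is D with expected payoff 13/4.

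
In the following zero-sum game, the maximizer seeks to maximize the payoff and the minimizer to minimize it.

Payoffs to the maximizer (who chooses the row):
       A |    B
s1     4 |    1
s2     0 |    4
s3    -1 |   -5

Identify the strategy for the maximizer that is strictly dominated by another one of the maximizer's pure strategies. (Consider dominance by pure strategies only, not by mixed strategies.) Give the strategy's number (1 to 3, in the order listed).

Compare s3 with s1: 4 > -1, 1 > -5.
So s1 strictly dominates s3 for the maximizer; s3 is strictly dominated.

3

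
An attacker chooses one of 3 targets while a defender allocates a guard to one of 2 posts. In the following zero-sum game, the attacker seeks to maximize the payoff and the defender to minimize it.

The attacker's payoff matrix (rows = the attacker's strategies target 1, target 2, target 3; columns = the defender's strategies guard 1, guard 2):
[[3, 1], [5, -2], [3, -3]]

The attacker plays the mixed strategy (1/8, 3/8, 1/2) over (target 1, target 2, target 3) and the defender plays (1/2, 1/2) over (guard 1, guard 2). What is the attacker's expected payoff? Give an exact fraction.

Against (1/2, 1/2), each row's expected payoff is target 1: 2; target 2: 3/2; target 3: 0.
Taking the (1/8, 3/8, 1/2)-weighted average: (1/8)·(2) + (3/8)·(3/2) + (1/2)·(0) = 13/16.

13/16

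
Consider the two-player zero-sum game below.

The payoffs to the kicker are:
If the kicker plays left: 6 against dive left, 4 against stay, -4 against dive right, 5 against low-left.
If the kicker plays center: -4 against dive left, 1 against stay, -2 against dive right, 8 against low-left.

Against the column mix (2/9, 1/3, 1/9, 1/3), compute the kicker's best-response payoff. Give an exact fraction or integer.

35/9

left: (6)·(2/9) + (4)·(1/3) + (-4)·(1/9) + (5)·(1/3) = 35/9.
center: (-4)·(2/9) + (1)·(1/3) + (-2)·(1/9) + (8)·(1/3) = 17/9.
The best pure response is left with expected payoff 35/9.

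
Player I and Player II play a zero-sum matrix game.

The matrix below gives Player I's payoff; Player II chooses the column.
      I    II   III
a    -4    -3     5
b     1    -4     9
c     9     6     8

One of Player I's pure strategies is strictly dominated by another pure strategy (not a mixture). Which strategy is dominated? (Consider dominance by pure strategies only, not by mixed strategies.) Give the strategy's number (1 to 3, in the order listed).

1

Compare a with c: 9 > -4, 6 > -3, 8 > 5.
So c strictly dominates a for Player I; a is strictly dominated.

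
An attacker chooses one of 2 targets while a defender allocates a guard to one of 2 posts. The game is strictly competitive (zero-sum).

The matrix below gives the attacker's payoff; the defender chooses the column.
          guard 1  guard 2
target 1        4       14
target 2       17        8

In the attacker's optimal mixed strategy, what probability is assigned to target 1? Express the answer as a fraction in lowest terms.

9/19

Row minima are 4 and 8, so the attacker's maximin is 8; column maxima are 17 and 14, so the defender's minimax is 14. These differ, so the equilibrium is in mixed strategies.
Let the attacker play target 1 with probability p. The defender is indifferent when 4p + 17(1−p) = 14p + 8(1−p), giving p = 9/19.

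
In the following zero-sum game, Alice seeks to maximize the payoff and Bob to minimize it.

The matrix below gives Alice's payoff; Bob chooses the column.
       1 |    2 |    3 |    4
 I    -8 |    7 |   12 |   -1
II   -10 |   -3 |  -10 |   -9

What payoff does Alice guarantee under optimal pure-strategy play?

Row minima: -8, -10 → Alice's maximin is -8.
Column maxima: -8, 7, 12, -1 → Bob's minimax is -8.
They coincide at (I, 1), so the value is -8.

-8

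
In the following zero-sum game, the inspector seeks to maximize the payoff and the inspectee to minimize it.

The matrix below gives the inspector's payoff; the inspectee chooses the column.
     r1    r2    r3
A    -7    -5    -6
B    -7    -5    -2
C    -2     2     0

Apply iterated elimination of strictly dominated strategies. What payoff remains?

-2

Row B is strictly dominated by row C (-2>-7, 2>-5, 0>-2); eliminate B.
Column r3 is strictly dominated by r1 for the inspectee (-7<-6, -2<0); eliminate r3.
Column r2 is strictly dominated by r1 for the inspectee (-7<-5, -2<2); eliminate r2.
Row A is strictly dominated by row C (-2>-7); eliminate A.
Only (C, r1) remains, with payoff -2.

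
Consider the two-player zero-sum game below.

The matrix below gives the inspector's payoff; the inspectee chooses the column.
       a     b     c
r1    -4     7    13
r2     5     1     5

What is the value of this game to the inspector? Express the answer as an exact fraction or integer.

13/5

Column c is strictly dominated by b for the inspectee (it gives the inspector more in every row).
The remaining 2×2 game on (r1, r2) × (a, b) has no saddle point. Let the inspector play r1 with probability p; indifference gives −4p + 5(1−p) = 7p + (1−p), so p = 4/15.
Similarly the inspectee's optimal q on a is 2/5, and the value is -4·(2/5) + (7)·(3/5) = 13/5.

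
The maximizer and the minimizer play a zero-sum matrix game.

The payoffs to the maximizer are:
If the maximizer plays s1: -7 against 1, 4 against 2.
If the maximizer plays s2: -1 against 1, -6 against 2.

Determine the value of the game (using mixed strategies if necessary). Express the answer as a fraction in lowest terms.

-23/8

Row minima are -7 and -6, so the maximizer's maximin is -6; column maxima are -1 and 4, so the minimizer's minimax is -1. These differ, so the equilibrium is in mixed strategies.
Let the maximizer play s1 with probability p. The minimizer is indifferent when −7p − (1−p) = 4p − 6(1−p), giving p = 5/16.
Let the minimizer play 1 with probability q. The maximizer is indifferent when −7q + 4(1−q) = −q − 6(1−q), giving q = 5/8.
The value is -7·(5/8) + (4)·(3/8) = -23/8.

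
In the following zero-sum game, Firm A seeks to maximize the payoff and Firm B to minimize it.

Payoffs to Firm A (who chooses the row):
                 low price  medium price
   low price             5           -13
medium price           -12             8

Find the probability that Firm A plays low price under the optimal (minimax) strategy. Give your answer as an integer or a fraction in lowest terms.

10/19

Row minima are -13 and -12, so Firm A's maximin is -12; column maxima are 5 and 8, so Firm B's minimax is 5. These differ, so the equilibrium is in mixed strategies.
Let Firm A play low price with probability p. Firm B is indifferent when 5p − 12(1−p) = −13p + 8(1−p), giving p = 10/19.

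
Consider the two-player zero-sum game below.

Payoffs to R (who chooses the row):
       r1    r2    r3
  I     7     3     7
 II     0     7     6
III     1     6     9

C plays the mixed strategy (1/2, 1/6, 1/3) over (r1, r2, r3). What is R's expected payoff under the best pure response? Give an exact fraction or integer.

19/3

I: (7)·(1/2) + (3)·(1/6) + (7)·(1/3) = 19/3.
II: (0)·(1/2) + (7)·(1/6) + (6)·(1/3) = 19/6.
III: (1)·(1/2) + (6)·(1/6) + (9)·(1/3) = 9/2.
The best pure response is I with expected payoff 19/3.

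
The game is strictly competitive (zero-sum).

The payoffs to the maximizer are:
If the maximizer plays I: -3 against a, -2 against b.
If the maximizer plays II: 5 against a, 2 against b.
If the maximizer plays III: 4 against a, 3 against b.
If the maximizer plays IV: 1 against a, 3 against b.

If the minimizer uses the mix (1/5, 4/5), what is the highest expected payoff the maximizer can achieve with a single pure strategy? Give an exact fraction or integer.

I: (-3)·(1/5) + (-2)·(4/5) = -11/5.
II: (5)·(1/5) + (2)·(4/5) = 13/5.
III: (4)·(1/5) + (3)·(4/5) = 16/5.
IV: (1)·(1/5) + (3)·(4/5) = 13/5.
The best pure response is III with expected payoff 16/5.

16/5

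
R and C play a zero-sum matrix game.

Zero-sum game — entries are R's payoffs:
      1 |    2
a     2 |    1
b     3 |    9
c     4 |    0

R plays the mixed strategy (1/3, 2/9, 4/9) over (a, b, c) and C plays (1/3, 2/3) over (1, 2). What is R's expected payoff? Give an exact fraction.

70/27

Against (1/3, 2/3), each row's expected payoff is a: 4/3; b: 7; c: 4/3.
Taking the (1/3, 2/9, 4/9)-weighted average: (1/3)·(4/3) + (2/9)·(7) + (4/9)·(4/3) = 70/27.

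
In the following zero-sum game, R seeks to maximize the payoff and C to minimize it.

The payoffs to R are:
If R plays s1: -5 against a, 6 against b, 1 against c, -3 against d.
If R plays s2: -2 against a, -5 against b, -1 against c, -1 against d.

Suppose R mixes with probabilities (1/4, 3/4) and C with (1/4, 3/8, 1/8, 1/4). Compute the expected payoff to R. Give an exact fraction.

-63/32

Against (1/4, 3/8, 1/8, 1/4), each row's expected payoff is s1: 3/8; s2: -11/4.
Taking the (1/4, 3/4)-weighted average: (1/4)·(3/8) + (3/4)·(-11/4) = -63/32.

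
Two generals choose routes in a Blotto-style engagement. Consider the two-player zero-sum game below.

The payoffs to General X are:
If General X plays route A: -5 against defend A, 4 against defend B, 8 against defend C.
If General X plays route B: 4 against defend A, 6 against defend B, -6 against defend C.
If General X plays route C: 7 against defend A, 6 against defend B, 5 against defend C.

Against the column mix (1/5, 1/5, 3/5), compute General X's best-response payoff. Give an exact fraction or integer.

28/5

route A: (-5)·(1/5) + (4)·(1/5) + (8)·(3/5) = 23/5.
route B: (4)·(1/5) + (6)·(1/5) + (-6)·(3/5) = -8/5.
route C: (7)·(1/5) + (6)·(1/5) + (5)·(3/5) = 28/5.
The best pure response is route C with expected payoff 28/5.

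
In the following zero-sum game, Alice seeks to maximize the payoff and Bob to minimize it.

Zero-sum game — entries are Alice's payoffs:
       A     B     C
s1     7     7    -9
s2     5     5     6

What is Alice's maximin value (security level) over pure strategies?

5

The worst-case payoff for each row is s1: -9, s2: 5.
The best of these is 5.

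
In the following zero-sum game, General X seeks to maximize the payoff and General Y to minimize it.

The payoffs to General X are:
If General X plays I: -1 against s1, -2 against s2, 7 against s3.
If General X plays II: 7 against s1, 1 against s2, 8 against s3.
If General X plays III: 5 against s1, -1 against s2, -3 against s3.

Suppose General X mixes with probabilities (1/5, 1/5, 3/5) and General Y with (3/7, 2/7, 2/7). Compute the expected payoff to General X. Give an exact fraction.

Against (3/7, 2/7, 2/7), each row's expected payoff is I: 1; II: 39/7; III: 1.
Taking the (1/5, 1/5, 3/5)-weighted average: (1/5)·(1) + (1/5)·(39/7) + (3/5)·(1) = 67/35.

67/35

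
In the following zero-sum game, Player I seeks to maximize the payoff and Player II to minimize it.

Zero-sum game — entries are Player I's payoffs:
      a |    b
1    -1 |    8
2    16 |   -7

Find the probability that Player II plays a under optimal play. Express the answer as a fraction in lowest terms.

15/32

Row minima are -1 and -7, so Player I's maximin is -1; column maxima are 16 and 8, so Player II's minimax is 8. These differ, so the equilibrium is in mixed strategies.
Let Player II play a with probability q. Player I is indifferent when −q + 8(1−q) = 16q − 7(1−q), giving q = 15/32.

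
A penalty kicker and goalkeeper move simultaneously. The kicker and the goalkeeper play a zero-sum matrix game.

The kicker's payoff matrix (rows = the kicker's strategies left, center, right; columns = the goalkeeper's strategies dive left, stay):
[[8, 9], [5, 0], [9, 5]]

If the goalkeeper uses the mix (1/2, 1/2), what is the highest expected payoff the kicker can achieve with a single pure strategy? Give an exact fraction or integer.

17/2

left: (8)·(1/2) + (9)·(1/2) = 17/2.
center: (5)·(1/2) + (0)·(1/2) = 5/2.
right: (9)·(1/2) + (5)·(1/2) = 7.
The best pure response is left with expected payoff 17/2.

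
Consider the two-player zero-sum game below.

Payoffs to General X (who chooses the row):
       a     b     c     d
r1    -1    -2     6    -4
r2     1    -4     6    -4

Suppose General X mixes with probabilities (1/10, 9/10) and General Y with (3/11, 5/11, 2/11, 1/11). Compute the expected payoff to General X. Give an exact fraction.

-43/55

Against (3/11, 5/11, 2/11, 1/11), each row's expected payoff is r1: -5/11; r2: -9/11.
Taking the (1/10, 9/10)-weighted average: (1/10)·(-5/11) + (9/10)·(-9/11) = -43/55.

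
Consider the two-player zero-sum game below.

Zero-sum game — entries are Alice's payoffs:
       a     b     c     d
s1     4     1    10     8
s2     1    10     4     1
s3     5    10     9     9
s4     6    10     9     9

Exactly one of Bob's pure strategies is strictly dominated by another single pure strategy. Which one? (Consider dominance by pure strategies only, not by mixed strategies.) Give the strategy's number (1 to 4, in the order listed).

Bob prefers columns that give Alice less. Compare c with a: 4 < 10, 1 < 4, 5 < 9, 6 < 9.
So a strictly dominates c for Bob; c is strictly dominated.

3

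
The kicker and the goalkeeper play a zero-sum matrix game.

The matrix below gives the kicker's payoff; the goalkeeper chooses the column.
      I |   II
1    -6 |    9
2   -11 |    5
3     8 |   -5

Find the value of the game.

3/2

Row 2 is strictly dominated by row 1, so the kicker never plays it.
The remaining 2×2 game on (1, 3) × (I, II) has no saddle point. Let the kicker play 1 with probability p; indifference gives −6p + 8(1−p) = 9p − 5(1−p), so p = 13/28.
Similarly the goalkeeper's optimal q on I is 1/2, and the value is -6·(1/2) + (9)·(1/2) = 3/2.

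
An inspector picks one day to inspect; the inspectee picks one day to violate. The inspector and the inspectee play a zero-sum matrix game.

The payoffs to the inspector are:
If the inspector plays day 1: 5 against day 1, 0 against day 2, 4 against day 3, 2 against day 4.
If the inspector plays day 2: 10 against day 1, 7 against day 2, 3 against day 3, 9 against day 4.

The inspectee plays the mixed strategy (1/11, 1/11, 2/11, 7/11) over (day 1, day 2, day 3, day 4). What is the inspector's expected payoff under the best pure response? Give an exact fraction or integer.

day 1: (5)·(1/11) + (0)·(1/11) + (4)·(2/11) + (2)·(7/11) = 27/11.
day 2: (10)·(1/11) + (7)·(1/11) + (3)·(2/11) + (9)·(7/11) = 86/11.
The best pure response is day 2 with expected payoff 86/11.

86/11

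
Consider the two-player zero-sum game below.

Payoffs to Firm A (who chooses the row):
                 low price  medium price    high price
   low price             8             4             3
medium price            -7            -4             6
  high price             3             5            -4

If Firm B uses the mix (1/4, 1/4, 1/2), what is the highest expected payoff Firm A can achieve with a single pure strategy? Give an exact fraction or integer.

low price: (8)·(1/4) + (4)·(1/4) + (3)·(1/2) = 9/2.
medium price: (-7)·(1/4) + (-4)·(1/4) + (6)·(1/2) = 1/4.
high price: (3)·(1/4) + (5)·(1/4) + (-4)·(1/2) = 0.
The best pure response is low price with expected payoff 9/2.

9/2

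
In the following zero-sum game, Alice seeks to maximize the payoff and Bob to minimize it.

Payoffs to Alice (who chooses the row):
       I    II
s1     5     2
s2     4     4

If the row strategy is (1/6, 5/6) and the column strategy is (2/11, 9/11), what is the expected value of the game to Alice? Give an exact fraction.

Against (2/11, 9/11), each row's expected payoff is s1: 28/11; s2: 4.
Taking the (1/6, 5/6)-weighted average: (1/6)·(28/11) + (5/6)·(4) = 124/33.

124/33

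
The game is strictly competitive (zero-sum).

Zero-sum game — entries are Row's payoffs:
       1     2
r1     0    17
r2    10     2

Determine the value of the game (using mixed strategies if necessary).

Row minima are 0 and 2, so Row's maximin is 2; column maxima are 10 and 17, so Column's minimax is 10. These differ, so the equilibrium is in mixed strategies.
Let Row play r1 with probability p. Column is indifferent when 10(1−p) = 17p + 2(1−p), giving p = 8/25.
Let Column play 1 with probability q. Row is indifferent when 17(1−q) = 10q + 2(1−q), giving q = 3/5.
The value is 0·(3/5) + (17)·(2/5) = 34/5.

34/5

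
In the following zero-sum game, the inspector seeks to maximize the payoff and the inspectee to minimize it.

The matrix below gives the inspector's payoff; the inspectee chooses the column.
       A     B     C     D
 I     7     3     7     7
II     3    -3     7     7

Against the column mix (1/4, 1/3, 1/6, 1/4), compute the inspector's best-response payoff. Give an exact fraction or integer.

17/3

I: (7)·(1/4) + (3)·(1/3) + (7)·(1/6) + (7)·(1/4) = 17/3.
II: (3)·(1/4) + (-3)·(1/3) + (7)·(1/6) + (7)·(1/4) = 8/3.
The best pure response is I with expected payoff 17/3.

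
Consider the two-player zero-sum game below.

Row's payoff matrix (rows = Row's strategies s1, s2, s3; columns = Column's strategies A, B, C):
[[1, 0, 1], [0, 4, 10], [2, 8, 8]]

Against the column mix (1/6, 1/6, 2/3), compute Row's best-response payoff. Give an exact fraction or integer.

s1: (1)·(1/6) + (0)·(1/6) + (1)·(2/3) = 5/6.
s2: (0)·(1/6) + (4)·(1/6) + (10)·(2/3) = 22/3.
s3: (2)·(1/6) + (8)·(1/6) + (8)·(2/3) = 7.
The best pure response is s2 with expected payoff 22/3.

22/3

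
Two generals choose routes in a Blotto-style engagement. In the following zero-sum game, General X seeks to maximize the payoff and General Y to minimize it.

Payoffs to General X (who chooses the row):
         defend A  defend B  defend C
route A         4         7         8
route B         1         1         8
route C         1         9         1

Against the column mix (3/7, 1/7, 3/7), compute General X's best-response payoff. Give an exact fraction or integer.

43/7

route A: (4)·(3/7) + (7)·(1/7) + (8)·(3/7) = 43/7.
route B: (1)·(3/7) + (1)·(1/7) + (8)·(3/7) = 4.
route C: (1)·(3/7) + (9)·(1/7) + (1)·(3/7) = 15/7.
The best pure response is route A with expected payoff 43/7.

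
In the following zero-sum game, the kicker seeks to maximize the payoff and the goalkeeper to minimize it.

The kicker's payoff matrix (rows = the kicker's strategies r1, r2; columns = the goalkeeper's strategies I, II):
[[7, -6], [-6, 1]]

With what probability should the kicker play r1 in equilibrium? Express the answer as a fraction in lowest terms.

Row minima are -6 and -6, so the kicker's maximin is -6; column maxima are 7 and 1, so the goalkeeper's minimax is 1. These differ, so the equilibrium is in mixed strategies.
Let the kicker play r1 with probability p. The goalkeeper is indifferent when 7p − 6(1−p) = −6p + (1−p), giving p = 7/20.

7/20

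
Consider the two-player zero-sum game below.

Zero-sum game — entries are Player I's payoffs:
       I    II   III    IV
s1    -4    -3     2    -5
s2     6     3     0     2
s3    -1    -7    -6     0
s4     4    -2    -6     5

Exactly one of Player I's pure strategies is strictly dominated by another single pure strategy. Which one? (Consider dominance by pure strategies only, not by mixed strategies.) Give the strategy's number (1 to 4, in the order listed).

3

Compare s3 with s2: 6 > -1, 3 > -7, 0 > -6, 2 > 0.
So s2 strictly dominates s3 for Player I; s3 is strictly dominated.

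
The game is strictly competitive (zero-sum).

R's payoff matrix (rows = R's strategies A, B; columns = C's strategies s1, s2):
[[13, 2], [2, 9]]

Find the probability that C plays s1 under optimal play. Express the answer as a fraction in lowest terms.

7/18

Row minima are 2 and 2, so R's maximin is 2; column maxima are 13 and 9, so C's minimax is 9. These differ, so the equilibrium is in mixed strategies.
Let C play s1 with probability q. R is indifferent when 13q + 2(1−q) = 2q + 9(1−q), giving q = 7/18.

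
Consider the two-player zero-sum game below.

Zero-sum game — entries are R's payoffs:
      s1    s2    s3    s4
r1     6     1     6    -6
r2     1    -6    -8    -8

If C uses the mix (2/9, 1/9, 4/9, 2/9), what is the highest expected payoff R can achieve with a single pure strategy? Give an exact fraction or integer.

r1: (6)·(2/9) + (1)·(1/9) + (6)·(4/9) + (-6)·(2/9) = 25/9.
r2: (1)·(2/9) + (-6)·(1/9) + (-8)·(4/9) + (-8)·(2/9) = -52/9.
The best pure response is r1 with expected payoff 25/9.

25/9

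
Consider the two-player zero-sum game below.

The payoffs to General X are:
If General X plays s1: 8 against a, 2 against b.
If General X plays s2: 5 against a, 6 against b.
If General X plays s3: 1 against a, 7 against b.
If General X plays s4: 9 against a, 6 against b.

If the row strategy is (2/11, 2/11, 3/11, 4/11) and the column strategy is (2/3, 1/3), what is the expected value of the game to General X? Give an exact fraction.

191/33

Against (2/3, 1/3), each row's expected payoff is s1: 6; s2: 16/3; s3: 3; s4: 8.
Taking the (2/11, 2/11, 3/11, 4/11)-weighted average: (2/11)·(6) + (2/11)·(16/3) + (3/11)·(3) + (4/11)·(8) = 191/33.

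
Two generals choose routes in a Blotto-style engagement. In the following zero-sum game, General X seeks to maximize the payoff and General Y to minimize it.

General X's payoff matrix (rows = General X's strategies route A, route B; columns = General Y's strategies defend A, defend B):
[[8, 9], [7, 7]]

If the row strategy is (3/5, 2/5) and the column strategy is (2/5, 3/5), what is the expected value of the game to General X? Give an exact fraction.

Against (2/5, 3/5), each row's expected payoff is route A: 43/5; route B: 7.
Taking the (3/5, 2/5)-weighted average: (3/5)·(43/5) + (2/5)·(7) = 199/25.

199/25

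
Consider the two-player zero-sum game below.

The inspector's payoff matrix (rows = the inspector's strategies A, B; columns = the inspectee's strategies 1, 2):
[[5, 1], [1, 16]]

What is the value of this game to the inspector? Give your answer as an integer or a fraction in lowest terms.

Row minima are 1 and 1, so the inspector's maximin is 1; column maxima are 5 and 16, so the inspectee's minimax is 5. These differ, so the equilibrium is in mixed strategies.
Let the inspector play A with probability p. The inspectee is indifferent when 5p + (1−p) = p + 16(1−p), giving p = 15/19.
Let the inspectee play 1 with probability q. The inspector is indifferent when 5q + (1−q) = q + 16(1−q), giving q = 15/19.
The value is 5·(15/19) + (1)·(4/19) = 79/19.

79/19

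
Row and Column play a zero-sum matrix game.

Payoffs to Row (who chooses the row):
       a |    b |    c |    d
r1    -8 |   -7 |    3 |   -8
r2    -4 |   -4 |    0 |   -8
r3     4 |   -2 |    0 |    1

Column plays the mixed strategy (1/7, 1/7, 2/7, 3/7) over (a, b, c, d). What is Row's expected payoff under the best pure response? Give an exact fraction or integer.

5/7

r1: (-8)·(1/7) + (-7)·(1/7) + (3)·(2/7) + (-8)·(3/7) = -33/7.
r2: (-4)·(1/7) + (-4)·(1/7) + (0)·(2/7) + (-8)·(3/7) = -32/7.
r3: (4)·(1/7) + (-2)·(1/7) + (0)·(2/7) + (1)·(3/7) = 5/7.
The best pure response is r3 with expected payoff 5/7.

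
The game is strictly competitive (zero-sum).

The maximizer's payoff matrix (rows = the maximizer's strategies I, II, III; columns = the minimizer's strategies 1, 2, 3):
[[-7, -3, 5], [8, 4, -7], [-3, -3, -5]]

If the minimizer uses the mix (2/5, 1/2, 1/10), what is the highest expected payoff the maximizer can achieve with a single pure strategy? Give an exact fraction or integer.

9/2

I: (-7)·(2/5) + (-3)·(1/2) + (5)·(1/10) = -19/5.
II: (8)·(2/5) + (4)·(1/2) + (-7)·(1/10) = 9/2.
III: (-3)·(2/5) + (-3)·(1/2) + (-5)·(1/10) = -16/5.
The best pure response is II with expected payoff 9/2.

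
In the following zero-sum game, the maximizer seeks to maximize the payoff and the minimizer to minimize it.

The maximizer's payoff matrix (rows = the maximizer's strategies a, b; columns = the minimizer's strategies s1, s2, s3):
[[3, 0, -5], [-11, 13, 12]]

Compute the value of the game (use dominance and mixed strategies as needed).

-19/31

Column s2 is strictly dominated by s3 for the minimizer (it gives the maximizer more in every row).
The remaining 2×2 game on (a, b) × (s1, s3) has no saddle point. Let the maximizer play a with probability p; indifference gives 3p − 11(1−p) = −5p + 12(1−p), so p = 23/31.
Similarly the minimizer's optimal q on s1 is 17/31, and the value is 3·(17/31) + (-5)·(14/31) = -19/31.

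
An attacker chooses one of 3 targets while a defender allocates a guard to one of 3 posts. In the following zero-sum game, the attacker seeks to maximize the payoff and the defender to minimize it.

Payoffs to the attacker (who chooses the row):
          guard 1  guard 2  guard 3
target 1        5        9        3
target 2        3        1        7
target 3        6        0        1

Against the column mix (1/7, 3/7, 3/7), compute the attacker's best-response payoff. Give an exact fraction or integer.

target 1: (5)·(1/7) + (9)·(3/7) + (3)·(3/7) = 41/7.
target 2: (3)·(1/7) + (1)·(3/7) + (7)·(3/7) = 27/7.
target 3: (6)·(1/7) + (0)·(3/7) + (1)·(3/7) = 9/7.
The best pure response is target 1 with expected payoff 41/7.

41/7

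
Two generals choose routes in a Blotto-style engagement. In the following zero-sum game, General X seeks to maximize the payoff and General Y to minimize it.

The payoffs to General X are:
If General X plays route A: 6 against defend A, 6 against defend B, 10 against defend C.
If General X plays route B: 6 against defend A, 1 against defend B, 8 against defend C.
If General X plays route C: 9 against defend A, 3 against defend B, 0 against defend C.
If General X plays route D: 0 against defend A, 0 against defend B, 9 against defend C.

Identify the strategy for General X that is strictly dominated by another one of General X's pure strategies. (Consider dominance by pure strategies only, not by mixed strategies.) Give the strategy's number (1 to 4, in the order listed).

4

Compare route D with route A: 6 > 0, 6 > 0, 10 > 9.
So route A strictly dominates route D for General X; route D is strictly dominated.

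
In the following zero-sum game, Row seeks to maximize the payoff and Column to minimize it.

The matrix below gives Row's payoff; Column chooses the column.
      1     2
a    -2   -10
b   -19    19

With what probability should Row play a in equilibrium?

19/23

Row minima are -10 and -19, so Row's maximin is -10; column maxima are -2 and 19, so Column's minimax is -2. These differ, so the equilibrium is in mixed strategies.
Let Row play a with probability p. Column is indifferent when −2p − 19(1−p) = −10p + 19(1−p), giving p = 19/23.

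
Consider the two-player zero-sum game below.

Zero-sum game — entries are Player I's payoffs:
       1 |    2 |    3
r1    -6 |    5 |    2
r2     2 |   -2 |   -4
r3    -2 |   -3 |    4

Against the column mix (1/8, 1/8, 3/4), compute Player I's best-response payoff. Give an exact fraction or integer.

r1: (-6)·(1/8) + (5)·(1/8) + (2)·(3/4) = 11/8.
r2: (2)·(1/8) + (-2)·(1/8) + (-4)·(3/4) = -3.
r3: (-2)·(1/8) + (-3)·(1/8) + (4)·(3/4) = 19/8.
The best pure response is r3 with expected payoff 19/8.

19/8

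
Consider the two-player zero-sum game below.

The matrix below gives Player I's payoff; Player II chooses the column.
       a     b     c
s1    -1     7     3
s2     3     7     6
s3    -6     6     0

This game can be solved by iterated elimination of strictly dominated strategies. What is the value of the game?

3

Column c is strictly dominated by a for Player II (-1<3, 3<6, -6<0); eliminate c.
Column b is strictly dominated by a for Player II (-1<7, 3<7, -6<6); eliminate b.
Row s1 is strictly dominated by row s2 (3>-1); eliminate s1.
Row s3 is strictly dominated by row s2 (3>-6); eliminate s3.
Only (s2, a) remains, with payoff 3.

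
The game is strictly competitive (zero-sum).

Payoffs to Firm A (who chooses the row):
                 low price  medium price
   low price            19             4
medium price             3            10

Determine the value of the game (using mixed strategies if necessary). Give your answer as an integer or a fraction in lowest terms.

Row minima are 4 and 3, so Firm A's maximin is 4; column maxima are 19 and 10, so Firm B's minimax is 10. These differ, so the equilibrium is in mixed strategies.
Let Firm A play low price with probability p. Firm B is indifferent when 19p + 3(1−p) = 4p + 10(1−p), giving p = 7/22.
Let Firm B play low price with probability q. Firm A is indifferent when 19q + 4(1−q) = 3q + 10(1−q), giving q = 3/11.
The value is 19·(3/11) + (4)·(8/11) = 89/11.

89/11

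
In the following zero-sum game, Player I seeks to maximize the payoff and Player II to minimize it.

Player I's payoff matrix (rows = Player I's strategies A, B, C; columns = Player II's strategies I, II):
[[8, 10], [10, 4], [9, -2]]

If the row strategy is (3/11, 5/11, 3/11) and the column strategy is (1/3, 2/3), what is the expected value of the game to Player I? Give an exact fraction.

63/11

Against (1/3, 2/3), each row's expected payoff is A: 28/3; B: 6; C: 5/3.
Taking the (3/11, 5/11, 3/11)-weighted average: (3/11)·(28/3) + (5/11)·(6) + (3/11)·(5/3) = 63/11.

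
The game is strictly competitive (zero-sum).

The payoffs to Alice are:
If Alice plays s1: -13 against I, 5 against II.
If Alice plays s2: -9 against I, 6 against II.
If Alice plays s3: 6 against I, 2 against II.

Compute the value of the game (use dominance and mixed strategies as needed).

Row s1 is strictly dominated by row s2, so Alice never plays it.
The remaining 2×2 game on (s2, s3) × (I, II) has no saddle point. Let Alice play s2 with probability p; indifference gives −9p + 6(1−p) = 6p + 2(1−p), so p = 4/19.
Similarly Bob's optimal q on I is 4/19, and the value is -9·(4/19) + (6)·(15/19) = 54/19.

54/19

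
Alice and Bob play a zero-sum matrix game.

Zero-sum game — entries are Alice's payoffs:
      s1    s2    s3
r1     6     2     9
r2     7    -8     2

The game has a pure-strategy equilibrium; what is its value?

Row minima: 2, -8 → Alice's maximin is 2.
Column maxima: 7, 2, 9 → Bob's minimax is 2.
They coincide at (r1, s2), so the value is 2.

2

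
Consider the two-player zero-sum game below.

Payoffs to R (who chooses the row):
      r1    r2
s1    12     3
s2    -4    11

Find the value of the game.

6

Row minima are 3 and -4, so R's maximin is 3; column maxima are 12 and 11, so C's minimax is 11. These differ, so the equilibrium is in mixed strategies.
Let R play s1 with probability p. C is indifferent when 12p − 4(1−p) = 3p + 11(1−p), giving p = 5/8.
Let C play r1 with probability q. R is indifferent when 12q + 3(1−q) = −4q + 11(1−q), giving q = 1/3.
The value is 12·(1/3) + (3)·(2/3) = 6.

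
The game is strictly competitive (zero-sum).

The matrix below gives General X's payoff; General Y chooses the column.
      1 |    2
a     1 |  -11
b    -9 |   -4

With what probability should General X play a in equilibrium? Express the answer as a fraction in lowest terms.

5/17

Row minima are -11 and -9, so General X's maximin is -9; column maxima are 1 and -4, so General Y's minimax is -4. These differ, so the equilibrium is in mixed strategies.
Let General X play a with probability p. General Y is indifferent when p − 9(1−p) = −11p − 4(1−p), giving p = 5/17.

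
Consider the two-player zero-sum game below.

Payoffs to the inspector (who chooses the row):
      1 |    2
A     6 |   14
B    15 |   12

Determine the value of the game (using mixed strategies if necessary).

138/11

Row minima are 6 and 12, so the inspector's maximin is 12; column maxima are 15 and 14, so the inspectee's minimax is 14. These differ, so the equilibrium is in mixed strategies.
Let the inspector play A with probability p. The inspectee is indifferent when 6p + 15(1−p) = 14p + 12(1−p), giving p = 3/11.
Let the inspectee play 1 with probability q. The inspector is indifferent when 6q + 14(1−q) = 15q + 12(1−q), giving q = 2/11.
The value is 6·(2/11) + (14)·(9/11) = 138/11.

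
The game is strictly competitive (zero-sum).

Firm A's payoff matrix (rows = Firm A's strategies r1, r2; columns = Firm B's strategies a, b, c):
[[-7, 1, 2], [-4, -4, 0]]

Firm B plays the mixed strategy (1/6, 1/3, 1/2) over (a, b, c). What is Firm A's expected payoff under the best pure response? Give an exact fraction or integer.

r1: (-7)·(1/6) + (1)·(1/3) + (2)·(1/2) = 1/6.
r2: (-4)·(1/6) + (-4)·(1/3) + (0)·(1/2) = -2.
The best pure response is r1 with expected payoff 1/6.

1/6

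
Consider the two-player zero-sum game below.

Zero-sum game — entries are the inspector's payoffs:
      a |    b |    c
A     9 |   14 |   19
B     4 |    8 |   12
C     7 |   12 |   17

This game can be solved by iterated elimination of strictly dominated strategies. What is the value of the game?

9

Column b is strictly dominated by a for the inspectee (9<14, 4<8, 7<12); eliminate b.
Column c is strictly dominated by a for the inspectee (9<19, 4<12, 7<17); eliminate c.
Row C is strictly dominated by row A (9>7); eliminate C.
Row B is strictly dominated by row A (9>4); eliminate B.
Only (A, a) remains, with payoff 9.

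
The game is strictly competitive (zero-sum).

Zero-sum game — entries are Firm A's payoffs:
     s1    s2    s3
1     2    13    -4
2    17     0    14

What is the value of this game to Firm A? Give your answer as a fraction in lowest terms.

Column s1 is strictly dominated by s3 for Firm B (it gives Firm A more in every row).
The remaining 2×2 game on (1, 2) × (s2, s3) has no saddle point. Let Firm A play 1 with probability p; indifference gives 13p = −4p + 14(1−p), so p = 14/31.
Similarly Firm B's optimal q on s2 is 18/31, and the value is 13·(18/31) + (-4)·(13/31) = 182/31.

182/31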